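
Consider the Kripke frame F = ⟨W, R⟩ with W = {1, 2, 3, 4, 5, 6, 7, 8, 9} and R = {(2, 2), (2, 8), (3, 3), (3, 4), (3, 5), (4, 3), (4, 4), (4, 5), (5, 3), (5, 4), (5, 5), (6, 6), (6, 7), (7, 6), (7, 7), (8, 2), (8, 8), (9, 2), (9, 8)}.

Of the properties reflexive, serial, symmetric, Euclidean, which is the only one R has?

Reflexive: no — 1 is not related to itself.
Serial: no — 1 has no R-successor.
Symmetric: no — 9 R 2 but not 2 R 9.
Euclidean: yes — any two successors of a common world are R-related.
Only Euclidean holds.

Euclidean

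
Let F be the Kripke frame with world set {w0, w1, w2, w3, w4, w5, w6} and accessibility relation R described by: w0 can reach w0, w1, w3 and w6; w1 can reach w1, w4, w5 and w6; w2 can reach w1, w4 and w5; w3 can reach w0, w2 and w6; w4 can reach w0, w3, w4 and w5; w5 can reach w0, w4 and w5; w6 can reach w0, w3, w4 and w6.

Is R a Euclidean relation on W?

Euclidean: no — w0 R w1 and w0 R w3, but not w1 R w3.

No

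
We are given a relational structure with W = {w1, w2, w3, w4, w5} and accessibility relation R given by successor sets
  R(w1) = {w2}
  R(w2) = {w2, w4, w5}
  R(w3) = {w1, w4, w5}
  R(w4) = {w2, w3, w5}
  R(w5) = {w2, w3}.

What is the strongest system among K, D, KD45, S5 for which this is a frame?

D

Serial (axiom D): yes — every world has a successor (e.g. w1 R w2).
Euclidean (axiom 5): no — w2 R w5 and w2 R w4, but not w5 R w4.
Transitive (axiom 4): no — w1 R w2 and w2 R w4, but not w1 R w4.
Reflexive (axiom T): no — w1 is not related to itself.
So F validates K, D; KD45 would additionally require R to be Euclidean and transitive. The strongest is D.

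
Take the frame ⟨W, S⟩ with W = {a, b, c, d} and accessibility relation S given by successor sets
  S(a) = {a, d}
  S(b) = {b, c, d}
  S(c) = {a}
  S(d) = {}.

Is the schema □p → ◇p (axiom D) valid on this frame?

No

By correspondence theory, D is valid on a frame iff S is serial.
Serial: no — d has no S-successor.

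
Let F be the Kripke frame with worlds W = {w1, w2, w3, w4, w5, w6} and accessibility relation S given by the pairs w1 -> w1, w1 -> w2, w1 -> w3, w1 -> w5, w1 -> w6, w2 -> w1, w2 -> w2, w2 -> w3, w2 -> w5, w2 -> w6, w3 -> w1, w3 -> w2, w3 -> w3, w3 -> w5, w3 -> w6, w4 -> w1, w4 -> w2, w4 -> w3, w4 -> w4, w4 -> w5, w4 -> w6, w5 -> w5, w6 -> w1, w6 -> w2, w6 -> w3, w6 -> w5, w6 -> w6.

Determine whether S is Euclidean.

Euclidean: no — w1 S w5 and w1 S w2, but not w5 S w2.

No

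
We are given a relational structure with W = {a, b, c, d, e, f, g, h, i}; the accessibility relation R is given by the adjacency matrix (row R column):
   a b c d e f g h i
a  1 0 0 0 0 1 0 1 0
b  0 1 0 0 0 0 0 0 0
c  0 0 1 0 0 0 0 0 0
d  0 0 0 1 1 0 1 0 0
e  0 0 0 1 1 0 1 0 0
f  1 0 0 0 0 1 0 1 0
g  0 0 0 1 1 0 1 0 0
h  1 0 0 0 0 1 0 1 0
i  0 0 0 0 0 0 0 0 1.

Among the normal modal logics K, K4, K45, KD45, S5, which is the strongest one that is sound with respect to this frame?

Transitive (axiom 4): yes — every two-step R-path is closed by a direct edge.
Euclidean (axiom 5): yes — any two successors of a common world are R-related.
Serial (axiom D): yes — every world has a successor (e.g. a R a).
Reflexive (axiom T): yes — every world is R-related to itself.
So F validates K, K4, K45, KD45, S5. The strongest is S5.

S5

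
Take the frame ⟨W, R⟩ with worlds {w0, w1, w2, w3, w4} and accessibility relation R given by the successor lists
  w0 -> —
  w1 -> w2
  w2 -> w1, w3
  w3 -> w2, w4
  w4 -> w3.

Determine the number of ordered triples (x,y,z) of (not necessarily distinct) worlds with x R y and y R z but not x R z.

10

Enumerating: (w1,w2,w1), (w1,w2,w3), (w2,w1,w2), (w2,w3,w2), (w2,w3,w4), (w3,w2,w1), (w3,w2,w3), (w3,w4,w3), (w4,w3,w2), (w4,w3,w4).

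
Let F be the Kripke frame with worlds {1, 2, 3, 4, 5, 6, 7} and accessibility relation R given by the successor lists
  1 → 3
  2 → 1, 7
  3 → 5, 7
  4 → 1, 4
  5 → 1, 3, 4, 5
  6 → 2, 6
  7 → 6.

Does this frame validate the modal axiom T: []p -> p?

No

The schema T characterises exactly the reflexive frames.
Reflexive: no — 1 is not related to itself.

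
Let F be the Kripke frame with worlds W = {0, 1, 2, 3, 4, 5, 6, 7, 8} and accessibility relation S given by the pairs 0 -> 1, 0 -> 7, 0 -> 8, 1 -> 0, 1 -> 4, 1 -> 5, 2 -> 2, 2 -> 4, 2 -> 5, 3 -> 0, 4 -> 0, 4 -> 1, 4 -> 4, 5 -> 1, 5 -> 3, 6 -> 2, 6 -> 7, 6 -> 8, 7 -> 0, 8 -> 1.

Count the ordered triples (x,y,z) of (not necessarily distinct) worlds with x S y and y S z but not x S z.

Enumerating: (0,1,0), (0,1,4), (0,1,5), (0,7,0), (1,0,1), (1,0,7), (1,0,8), (1,4,1), (1,5,1), (1,5,3), (2,4,0), (2,4,1), … and 22 more.
Total: 34.

34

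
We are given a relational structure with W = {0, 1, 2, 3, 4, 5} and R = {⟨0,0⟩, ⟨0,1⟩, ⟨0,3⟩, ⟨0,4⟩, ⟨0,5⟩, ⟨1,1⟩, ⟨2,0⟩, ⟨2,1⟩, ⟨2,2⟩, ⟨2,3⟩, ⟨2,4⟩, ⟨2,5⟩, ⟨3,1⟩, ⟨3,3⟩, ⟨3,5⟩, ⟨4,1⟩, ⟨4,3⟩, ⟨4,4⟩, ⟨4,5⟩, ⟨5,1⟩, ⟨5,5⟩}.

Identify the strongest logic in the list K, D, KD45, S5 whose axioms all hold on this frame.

D

Serial (axiom D): yes — every world has a successor (e.g. 0 R 0).
Euclidean (axiom 5): no — 0 R 1 and 0 R 3, but not 1 R 3.
Transitive (axiom 4): yes — every two-step R-path is closed by a direct edge.
Reflexive (axiom T): yes — every world is R-related to itself.
So F validates K, D; KD45 would additionally require R to be Euclidean. The strongest is D.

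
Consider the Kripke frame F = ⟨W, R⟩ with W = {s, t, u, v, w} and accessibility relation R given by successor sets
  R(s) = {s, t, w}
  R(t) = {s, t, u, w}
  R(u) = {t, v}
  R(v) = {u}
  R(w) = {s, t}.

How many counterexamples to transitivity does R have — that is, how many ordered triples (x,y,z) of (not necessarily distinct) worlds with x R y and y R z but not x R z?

11

Enumerating: (s,t,u), (t,u,v), (u,t,s), (u,t,u), (u,t,w), (u,v,u), (v,u,t), (v,u,v), (w,s,w), (w,t,u), (w,t,w).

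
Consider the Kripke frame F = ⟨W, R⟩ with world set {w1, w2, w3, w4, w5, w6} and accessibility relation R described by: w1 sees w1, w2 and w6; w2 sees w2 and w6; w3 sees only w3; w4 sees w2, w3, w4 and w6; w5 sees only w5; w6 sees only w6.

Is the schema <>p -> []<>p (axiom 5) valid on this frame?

No

Axiom 5 corresponds to the accessibility relation being Euclidean.
Euclidean: no — w1 R w6 and w1 R w2, but not w6 R w2.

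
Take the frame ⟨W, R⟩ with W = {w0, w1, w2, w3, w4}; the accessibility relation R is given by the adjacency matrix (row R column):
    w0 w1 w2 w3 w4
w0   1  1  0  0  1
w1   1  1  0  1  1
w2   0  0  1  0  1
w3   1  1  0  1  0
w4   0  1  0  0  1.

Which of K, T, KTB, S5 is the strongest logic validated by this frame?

Reflexive (axiom T): yes — every world is R-related to itself.
Symmetric (axiom B): no — w0 R w4 but not w4 R w0.
Euclidean (axiom 5): no — w1 R w0 and w1 R w3, but not w0 R w3.
So F validates K, T; KTB would additionally require R to be symmetric. The strongest is T.

T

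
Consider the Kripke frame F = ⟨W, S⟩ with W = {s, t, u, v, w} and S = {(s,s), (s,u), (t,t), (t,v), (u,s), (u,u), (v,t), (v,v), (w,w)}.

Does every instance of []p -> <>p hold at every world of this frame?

The schema D characterises exactly the serial frames.
Serial: yes — every world has a successor (e.g. s S s).

Yes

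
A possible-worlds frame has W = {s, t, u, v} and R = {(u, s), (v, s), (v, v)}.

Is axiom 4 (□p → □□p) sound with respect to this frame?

Yes

Axiom 4 corresponds to the accessibility relation being transitive.
Transitive: yes — every two-step R-path is closed by a direct edge.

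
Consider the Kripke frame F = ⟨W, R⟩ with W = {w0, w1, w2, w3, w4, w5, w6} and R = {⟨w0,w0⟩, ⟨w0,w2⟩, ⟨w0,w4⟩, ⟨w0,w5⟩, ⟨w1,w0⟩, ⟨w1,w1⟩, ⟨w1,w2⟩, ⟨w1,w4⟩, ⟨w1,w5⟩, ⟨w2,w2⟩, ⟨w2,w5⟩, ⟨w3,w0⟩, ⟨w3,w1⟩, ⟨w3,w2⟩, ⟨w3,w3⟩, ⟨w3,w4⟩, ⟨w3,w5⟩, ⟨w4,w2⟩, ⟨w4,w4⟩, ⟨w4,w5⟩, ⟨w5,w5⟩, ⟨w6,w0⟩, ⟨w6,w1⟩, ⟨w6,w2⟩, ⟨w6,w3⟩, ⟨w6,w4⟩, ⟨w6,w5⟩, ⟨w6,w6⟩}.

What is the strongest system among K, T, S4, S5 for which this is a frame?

S4

Reflexive (axiom T): yes — every world is R-related to itself.
Transitive (axiom 4): yes — every two-step R-path is closed by a direct edge.
Euclidean (axiom 5): no — w0 R w2 and w0 R w4, but not w2 R w4.
So F validates K, T, S4; S5 would additionally require R to be Euclidean. The strongest is S4.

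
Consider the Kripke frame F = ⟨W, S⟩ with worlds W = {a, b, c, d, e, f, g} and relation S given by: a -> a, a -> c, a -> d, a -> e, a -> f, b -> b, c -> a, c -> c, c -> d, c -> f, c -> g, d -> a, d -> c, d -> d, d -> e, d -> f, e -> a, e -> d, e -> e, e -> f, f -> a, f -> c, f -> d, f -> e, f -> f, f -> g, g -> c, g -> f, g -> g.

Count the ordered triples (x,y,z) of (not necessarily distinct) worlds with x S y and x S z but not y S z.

Enumerating: (a,c,e), (a,e,c), (c,a,g), (c,d,g), (c,g,a), (c,g,d), (d,c,e), (d,e,c), (f,a,g), (f,c,e), (f,d,g), (f,e,c), (f,e,g), (f,g,a), (f,g,d), (f,g,e).

16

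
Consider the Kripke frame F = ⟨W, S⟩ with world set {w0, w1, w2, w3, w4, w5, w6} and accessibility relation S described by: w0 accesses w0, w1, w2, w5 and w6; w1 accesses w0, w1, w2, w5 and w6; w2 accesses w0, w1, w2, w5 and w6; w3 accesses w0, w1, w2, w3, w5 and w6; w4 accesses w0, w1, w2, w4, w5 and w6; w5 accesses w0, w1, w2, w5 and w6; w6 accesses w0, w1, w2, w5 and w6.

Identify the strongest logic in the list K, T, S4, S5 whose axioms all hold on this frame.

Reflexive (axiom T): yes — every world is S-related to itself.
Transitive (axiom 4): yes — every two-step S-path is closed by a direct edge.
Euclidean (axiom 5): no — w3 S w0 and w3 S w3, but not w0 S w3.
So F validates K, T, S4; S5 would additionally require S to be Euclidean. The strongest is S4.

S4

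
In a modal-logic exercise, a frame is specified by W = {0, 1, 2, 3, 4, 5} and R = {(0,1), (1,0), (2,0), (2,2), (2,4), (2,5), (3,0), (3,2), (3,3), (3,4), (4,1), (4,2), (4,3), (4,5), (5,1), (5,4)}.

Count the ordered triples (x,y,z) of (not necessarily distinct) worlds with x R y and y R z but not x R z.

20

Enumerating: (0,1,0), (1,0,1), (2,0,1), (2,4,1), (2,4,3), (2,5,1), (3,0,1), (3,2,5), (3,4,1), (3,4,5), (4,1,0), (4,2,0), … and 8 more.
Total: 20.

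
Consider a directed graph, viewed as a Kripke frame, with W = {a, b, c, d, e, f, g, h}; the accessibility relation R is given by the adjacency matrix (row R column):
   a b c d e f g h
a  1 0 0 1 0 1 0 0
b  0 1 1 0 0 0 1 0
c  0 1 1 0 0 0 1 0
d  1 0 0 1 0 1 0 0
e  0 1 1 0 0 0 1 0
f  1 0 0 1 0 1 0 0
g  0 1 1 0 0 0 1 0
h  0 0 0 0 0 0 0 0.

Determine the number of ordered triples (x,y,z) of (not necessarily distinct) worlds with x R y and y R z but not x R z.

R is transitive; there are no such tuples.

0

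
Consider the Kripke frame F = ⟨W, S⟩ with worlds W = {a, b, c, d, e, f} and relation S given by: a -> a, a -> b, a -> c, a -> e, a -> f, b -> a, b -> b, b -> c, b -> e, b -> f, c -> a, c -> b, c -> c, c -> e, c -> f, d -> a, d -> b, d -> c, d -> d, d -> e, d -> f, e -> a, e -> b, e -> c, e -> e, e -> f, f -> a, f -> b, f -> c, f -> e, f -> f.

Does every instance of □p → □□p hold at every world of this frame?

The schema 4 characterises exactly the transitive frames.
Transitive: yes — every two-step S-path is closed by a direct edge.

Yes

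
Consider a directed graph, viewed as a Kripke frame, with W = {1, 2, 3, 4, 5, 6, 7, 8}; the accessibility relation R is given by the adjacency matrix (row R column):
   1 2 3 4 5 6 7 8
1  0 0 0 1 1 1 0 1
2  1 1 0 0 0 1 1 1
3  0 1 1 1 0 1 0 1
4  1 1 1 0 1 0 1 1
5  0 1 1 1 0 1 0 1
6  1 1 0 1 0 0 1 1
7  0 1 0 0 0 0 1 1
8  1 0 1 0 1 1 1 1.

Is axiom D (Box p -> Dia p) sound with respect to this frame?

Yes

By correspondence theory, D is valid on a frame iff R is serial.
Serial: yes — every world has a successor (e.g. 1 R 4).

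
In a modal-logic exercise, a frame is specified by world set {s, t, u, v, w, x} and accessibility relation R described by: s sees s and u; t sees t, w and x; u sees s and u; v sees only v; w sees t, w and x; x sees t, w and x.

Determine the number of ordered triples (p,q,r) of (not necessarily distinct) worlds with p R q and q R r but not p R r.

0

R is transitive; there are no such tuples.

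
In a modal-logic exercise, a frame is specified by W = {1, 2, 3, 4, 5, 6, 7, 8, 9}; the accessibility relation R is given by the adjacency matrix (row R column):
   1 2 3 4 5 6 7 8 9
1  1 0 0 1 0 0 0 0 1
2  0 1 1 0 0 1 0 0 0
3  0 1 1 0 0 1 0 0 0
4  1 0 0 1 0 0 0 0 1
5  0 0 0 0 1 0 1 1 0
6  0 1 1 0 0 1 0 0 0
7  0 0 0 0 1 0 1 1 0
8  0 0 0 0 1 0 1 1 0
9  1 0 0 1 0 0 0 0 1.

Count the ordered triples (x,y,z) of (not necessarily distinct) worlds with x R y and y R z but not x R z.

R is transitive; there are no such tuples.

0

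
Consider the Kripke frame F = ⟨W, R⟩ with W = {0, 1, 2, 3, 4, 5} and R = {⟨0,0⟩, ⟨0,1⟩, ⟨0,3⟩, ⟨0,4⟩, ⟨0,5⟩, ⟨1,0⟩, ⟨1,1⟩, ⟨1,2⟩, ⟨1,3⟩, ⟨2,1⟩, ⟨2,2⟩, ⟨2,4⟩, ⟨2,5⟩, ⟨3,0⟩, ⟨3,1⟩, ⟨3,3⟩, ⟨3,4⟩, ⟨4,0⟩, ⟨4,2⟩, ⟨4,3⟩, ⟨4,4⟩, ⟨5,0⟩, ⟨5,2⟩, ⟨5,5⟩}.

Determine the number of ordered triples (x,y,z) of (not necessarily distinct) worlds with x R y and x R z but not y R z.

Enumerating: (0,1,4), (0,1,5), (0,3,5), (0,4,1), (0,4,5), (0,5,1), (0,5,3), (0,5,4), (1,0,2), (1,2,0), (1,2,3), (1,3,2), … and 14 more.
Total: 26.

26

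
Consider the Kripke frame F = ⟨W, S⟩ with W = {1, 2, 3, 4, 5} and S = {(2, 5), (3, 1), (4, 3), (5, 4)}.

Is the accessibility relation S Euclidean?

Euclidean: no — 2 S 5 and 2 S 5, but not 5 S 5.

No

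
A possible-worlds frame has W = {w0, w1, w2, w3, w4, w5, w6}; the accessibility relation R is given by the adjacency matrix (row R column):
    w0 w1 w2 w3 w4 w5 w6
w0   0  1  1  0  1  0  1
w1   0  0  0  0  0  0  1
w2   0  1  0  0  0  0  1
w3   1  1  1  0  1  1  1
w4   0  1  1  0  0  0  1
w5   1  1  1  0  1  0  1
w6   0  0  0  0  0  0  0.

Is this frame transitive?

Transitive: yes — every two-step R-path is closed by a direct edge.

Yes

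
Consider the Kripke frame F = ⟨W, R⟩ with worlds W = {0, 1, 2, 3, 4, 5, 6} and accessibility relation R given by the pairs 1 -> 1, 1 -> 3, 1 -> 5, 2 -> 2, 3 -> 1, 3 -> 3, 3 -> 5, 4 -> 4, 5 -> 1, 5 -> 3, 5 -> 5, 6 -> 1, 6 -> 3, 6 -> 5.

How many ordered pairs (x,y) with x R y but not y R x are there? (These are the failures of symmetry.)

Enumerating: (6,1), (6,3), (6,5).

3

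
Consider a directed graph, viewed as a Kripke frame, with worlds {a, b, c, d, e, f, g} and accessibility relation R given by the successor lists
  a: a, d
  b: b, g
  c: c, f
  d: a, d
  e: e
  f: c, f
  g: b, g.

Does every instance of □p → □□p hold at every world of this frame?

By correspondence theory, 4 is valid on a frame iff R is transitive.
Transitive: yes — every two-step R-path is closed by a direct edge.

Yes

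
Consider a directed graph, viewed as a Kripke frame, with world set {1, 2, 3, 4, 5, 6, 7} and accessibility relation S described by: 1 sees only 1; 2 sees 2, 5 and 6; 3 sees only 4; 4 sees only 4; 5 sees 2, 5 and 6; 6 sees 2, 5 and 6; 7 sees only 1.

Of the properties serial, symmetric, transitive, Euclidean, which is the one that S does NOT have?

symmetric

Serial: yes — every world has a successor (e.g. 1 S 1).
Symmetric: no — 3 S 4 but not 4 S 3.
Transitive: yes — every two-step S-path is closed by a direct edge.
Euclidean: yes — any two successors of a common world are S-related.
Only symmetric fails.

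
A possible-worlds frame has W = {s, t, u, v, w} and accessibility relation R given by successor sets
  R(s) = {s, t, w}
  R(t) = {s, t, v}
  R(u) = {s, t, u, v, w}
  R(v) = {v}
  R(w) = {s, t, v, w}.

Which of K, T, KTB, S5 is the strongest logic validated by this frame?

Reflexive (axiom T): yes — every world is R-related to itself.
Symmetric (axiom B): no — t R v but not v R t.
Euclidean (axiom 5): no — s R t and s R w, but not t R w.
So F validates K, T; KTB would additionally require R to be symmetric. The strongest is T.

T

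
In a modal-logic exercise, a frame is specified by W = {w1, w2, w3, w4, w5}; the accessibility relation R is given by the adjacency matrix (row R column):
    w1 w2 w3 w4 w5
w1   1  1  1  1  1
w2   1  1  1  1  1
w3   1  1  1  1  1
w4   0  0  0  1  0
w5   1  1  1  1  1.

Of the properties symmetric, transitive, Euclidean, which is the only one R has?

Symmetric: no — w1 R w4 but not w4 R w1.
Transitive: yes — every two-step R-path is closed by a direct edge.
Euclidean: no — w1 R w4 and w1 R w2, but not w4 R w2.
Only transitive holds.

transitive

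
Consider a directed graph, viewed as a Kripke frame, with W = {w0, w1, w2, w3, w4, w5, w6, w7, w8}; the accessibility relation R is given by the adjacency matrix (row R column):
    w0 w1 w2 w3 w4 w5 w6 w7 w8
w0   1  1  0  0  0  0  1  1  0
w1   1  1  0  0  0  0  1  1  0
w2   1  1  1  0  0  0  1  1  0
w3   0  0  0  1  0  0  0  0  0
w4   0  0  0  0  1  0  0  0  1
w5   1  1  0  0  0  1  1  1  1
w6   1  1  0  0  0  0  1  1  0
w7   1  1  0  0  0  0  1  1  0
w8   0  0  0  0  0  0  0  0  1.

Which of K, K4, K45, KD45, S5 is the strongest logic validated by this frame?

Transitive (axiom 4): yes — every two-step R-path is closed by a direct edge.
Euclidean (axiom 5): no — w5 R w0 and w5 R w8, but not w0 R w8.
Serial (axiom D): yes — every world has a successor (e.g. w0 R w0).
Reflexive (axiom T): yes — every world is R-related to itself.
So F validates K, K4; K45 would additionally require R to be Euclidean. The strongest is K4.

K4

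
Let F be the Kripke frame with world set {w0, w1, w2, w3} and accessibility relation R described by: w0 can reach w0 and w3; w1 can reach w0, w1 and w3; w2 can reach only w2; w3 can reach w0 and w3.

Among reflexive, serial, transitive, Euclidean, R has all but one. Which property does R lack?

Euclidean

Reflexive: yes — every world is R-related to itself.
Serial: yes — every world has a successor (e.g. w0 R w0).
Transitive: yes — every two-step R-path is closed by a direct edge.
Euclidean: no — w1 R w0 and w1 R w1, but not w0 R w1.
Only Euclidean fails.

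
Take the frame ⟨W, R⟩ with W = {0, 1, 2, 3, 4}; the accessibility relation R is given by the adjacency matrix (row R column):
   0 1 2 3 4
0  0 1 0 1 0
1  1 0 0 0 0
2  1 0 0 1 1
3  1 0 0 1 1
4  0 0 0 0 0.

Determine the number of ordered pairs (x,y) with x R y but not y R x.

Enumerating: (2,0), (2,3), (2,4), (3,4).

4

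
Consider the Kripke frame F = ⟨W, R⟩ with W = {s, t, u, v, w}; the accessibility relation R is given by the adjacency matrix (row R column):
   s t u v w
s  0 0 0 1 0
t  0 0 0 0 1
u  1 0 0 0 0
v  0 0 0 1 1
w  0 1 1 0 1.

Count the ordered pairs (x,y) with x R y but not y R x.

4

Enumerating: (s,v), (u,s), (v,w), (w,u).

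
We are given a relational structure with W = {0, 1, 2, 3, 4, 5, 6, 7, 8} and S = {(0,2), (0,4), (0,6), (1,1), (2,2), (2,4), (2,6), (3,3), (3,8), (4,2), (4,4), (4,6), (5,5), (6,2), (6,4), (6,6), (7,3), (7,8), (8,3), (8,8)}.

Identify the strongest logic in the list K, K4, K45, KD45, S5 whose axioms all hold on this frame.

KD45

Transitive (axiom 4): yes — every two-step S-path is closed by a direct edge.
Euclidean (axiom 5): yes — any two successors of a common world are S-related.
Serial (axiom D): yes — every world has a successor (e.g. 0 S 2).
Reflexive (axiom T): no — 0 is not related to itself.
So F validates K, K4, K45, KD45; S5 would additionally require S to be reflexive. The strongest is KD45.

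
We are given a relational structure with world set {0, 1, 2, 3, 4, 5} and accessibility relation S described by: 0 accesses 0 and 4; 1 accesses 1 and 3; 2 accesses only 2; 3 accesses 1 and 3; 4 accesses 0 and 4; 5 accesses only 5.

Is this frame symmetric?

Symmetric: yes — every pair in S has its reverse in S.

Yes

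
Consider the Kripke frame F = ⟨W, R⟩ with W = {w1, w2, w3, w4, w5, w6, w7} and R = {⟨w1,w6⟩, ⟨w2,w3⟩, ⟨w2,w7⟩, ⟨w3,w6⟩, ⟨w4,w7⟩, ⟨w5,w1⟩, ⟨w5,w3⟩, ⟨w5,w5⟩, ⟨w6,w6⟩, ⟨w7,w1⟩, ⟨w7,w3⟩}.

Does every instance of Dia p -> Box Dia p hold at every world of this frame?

By correspondence theory, 5 is valid on a frame iff R is Euclidean.
Euclidean: no — w2 R w3 and w2 R w7, but not w3 R w7.

No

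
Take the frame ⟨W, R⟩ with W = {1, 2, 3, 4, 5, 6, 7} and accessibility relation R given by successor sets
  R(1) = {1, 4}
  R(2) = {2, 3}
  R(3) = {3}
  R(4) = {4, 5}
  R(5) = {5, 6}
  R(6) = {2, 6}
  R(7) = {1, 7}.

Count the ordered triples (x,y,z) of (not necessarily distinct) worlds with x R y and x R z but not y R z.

6

Enumerating: (1,4,1), (2,3,2), (4,5,4), (5,6,5), (6,2,6), (7,1,7).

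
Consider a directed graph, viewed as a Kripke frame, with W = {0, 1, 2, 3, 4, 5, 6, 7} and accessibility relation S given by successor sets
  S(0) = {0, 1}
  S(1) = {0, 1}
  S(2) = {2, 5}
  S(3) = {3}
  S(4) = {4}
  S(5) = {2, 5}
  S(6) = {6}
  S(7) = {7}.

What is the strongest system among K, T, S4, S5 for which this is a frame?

Reflexive (axiom T): yes — every world is S-related to itself.
Transitive (axiom 4): yes — every two-step S-path is closed by a direct edge.
Euclidean (axiom 5): yes — any two successors of a common world are S-related.
So F validates K, T, S4, S5. The strongest is S5.

S5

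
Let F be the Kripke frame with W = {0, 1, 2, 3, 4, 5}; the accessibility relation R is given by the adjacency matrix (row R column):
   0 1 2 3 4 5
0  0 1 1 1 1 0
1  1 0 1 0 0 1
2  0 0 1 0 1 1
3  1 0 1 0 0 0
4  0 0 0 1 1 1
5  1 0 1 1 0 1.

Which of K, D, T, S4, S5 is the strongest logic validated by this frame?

Serial (axiom D): yes — every world has a successor (e.g. 0 R 1).
Reflexive (axiom T): no — 0 is not related to itself.
Transitive (axiom 4): no — 0 R 1 and 1 R 5, but not 0 R 5.
Euclidean (axiom 5): no — 0 R 1 and 0 R 3, but not 1 R 3.
So F validates K, D; T would additionally require R to be reflexive. The strongest is D.

D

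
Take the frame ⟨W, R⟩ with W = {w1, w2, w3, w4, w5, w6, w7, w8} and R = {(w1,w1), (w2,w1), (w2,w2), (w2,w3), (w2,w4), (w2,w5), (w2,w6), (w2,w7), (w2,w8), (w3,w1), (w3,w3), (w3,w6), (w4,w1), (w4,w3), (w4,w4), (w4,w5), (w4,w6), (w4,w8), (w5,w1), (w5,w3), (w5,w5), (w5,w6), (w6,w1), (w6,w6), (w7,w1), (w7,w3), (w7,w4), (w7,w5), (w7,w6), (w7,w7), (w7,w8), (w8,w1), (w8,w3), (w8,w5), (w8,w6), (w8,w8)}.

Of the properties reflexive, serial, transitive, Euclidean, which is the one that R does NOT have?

Euclidean

Reflexive: yes — every world is R-related to itself.
Serial: yes — every world has a successor (e.g. w1 R w1).
Transitive: yes — every two-step R-path is closed by a direct edge.
Euclidean: no — w2 R w1 and w2 R w3, but not w1 R w3.
Only Euclidean fails.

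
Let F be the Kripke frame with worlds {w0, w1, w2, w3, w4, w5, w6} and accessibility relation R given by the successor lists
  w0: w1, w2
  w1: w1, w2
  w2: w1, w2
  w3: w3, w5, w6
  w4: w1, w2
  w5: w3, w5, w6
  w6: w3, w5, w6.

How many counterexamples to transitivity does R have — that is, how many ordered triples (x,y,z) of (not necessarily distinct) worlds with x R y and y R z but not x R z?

0

R is transitive; there are no such tuples.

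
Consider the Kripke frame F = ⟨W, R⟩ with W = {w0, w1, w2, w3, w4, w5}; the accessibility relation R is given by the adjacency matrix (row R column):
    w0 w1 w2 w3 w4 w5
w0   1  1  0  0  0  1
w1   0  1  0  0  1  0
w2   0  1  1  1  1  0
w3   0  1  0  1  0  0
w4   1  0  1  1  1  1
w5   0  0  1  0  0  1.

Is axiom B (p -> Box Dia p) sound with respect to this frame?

By correspondence theory, B is valid on a frame iff R is symmetric.
Symmetric: no — w0 R w1 but not w1 R w0.

No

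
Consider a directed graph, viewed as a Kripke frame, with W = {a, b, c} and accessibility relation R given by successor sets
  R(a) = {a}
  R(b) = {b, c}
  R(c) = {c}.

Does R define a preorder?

Yes

Reflexive: yes — every world is R-related to itself.
Transitive: yes — every two-step R-path is closed by a direct edge.
So R is a preorder.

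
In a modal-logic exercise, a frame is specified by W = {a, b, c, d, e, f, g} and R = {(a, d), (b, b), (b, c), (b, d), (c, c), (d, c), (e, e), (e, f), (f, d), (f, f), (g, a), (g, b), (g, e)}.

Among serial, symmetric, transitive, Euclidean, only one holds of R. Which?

Serial: yes — every world has a successor (e.g. a R d).
Symmetric: no — a R d but not d R a.
Transitive: no — a R d and d R c, but not a R c.
Euclidean: no — b R c and b R d, but not c R d.
Only serial holds.

serial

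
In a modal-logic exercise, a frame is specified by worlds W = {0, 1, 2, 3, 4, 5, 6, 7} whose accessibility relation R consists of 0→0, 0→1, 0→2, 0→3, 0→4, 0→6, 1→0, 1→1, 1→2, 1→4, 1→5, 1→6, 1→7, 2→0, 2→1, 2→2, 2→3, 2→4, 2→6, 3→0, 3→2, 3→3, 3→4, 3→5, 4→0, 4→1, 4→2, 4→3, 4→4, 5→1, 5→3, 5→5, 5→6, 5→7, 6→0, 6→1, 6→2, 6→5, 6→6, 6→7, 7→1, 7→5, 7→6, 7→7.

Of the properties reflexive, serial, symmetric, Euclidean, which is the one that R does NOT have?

Euclidean

Reflexive: yes — every world is R-related to itself.
Serial: yes — every world has a successor (e.g. 0 R 0).
Symmetric: yes — every pair in R has its reverse in R.
Euclidean: no — 0 R 1 and 0 R 3, but not 1 R 3.
Only Euclidean fails.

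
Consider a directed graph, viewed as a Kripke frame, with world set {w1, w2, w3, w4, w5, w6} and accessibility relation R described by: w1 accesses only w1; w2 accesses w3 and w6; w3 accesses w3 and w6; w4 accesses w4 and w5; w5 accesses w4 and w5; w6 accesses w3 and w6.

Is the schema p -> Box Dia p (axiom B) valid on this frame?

By correspondence theory, B is valid on a frame iff R is symmetric.
Symmetric: no — w2 R w3 but not w3 R w2.

No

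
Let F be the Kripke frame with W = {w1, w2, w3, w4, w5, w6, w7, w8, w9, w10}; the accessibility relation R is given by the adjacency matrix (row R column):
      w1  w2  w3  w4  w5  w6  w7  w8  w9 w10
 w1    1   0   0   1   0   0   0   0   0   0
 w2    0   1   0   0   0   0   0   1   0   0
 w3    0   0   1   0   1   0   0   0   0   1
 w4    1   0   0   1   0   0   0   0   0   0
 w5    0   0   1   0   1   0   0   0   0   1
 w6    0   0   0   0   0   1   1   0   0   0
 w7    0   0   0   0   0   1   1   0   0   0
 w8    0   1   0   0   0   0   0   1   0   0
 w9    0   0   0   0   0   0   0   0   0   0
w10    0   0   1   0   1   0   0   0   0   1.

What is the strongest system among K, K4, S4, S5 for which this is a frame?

K4

Transitive (axiom 4): yes — every two-step R-path is closed by a direct edge.
Reflexive (axiom T): no — w9 is not related to itself.
Euclidean (axiom 5): yes — any two successors of a common world are R-related.
So F validates K, K4; S4 would additionally require R to be reflexive. The strongest is K4.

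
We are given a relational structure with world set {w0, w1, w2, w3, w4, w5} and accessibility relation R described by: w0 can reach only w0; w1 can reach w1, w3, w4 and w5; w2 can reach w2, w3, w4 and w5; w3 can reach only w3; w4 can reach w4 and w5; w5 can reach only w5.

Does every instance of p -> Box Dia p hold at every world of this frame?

The schema B characterises exactly the symmetric frames.
Symmetric: no — w1 R w3 but not w3 R w1.

No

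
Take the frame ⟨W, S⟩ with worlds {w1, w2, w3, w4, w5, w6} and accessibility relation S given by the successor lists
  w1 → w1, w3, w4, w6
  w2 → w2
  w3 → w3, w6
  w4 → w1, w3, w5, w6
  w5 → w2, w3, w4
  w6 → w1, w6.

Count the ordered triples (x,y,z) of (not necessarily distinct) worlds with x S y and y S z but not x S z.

Enumerating: (w1,w4,w5), (w3,w6,w1), (w4,w1,w4), (w4,w5,w2), (w4,w5,w4), (w5,w3,w6), (w5,w4,w1), (w5,w4,w5), (w5,w4,w6), (w6,w1,w3), (w6,w1,w4).

11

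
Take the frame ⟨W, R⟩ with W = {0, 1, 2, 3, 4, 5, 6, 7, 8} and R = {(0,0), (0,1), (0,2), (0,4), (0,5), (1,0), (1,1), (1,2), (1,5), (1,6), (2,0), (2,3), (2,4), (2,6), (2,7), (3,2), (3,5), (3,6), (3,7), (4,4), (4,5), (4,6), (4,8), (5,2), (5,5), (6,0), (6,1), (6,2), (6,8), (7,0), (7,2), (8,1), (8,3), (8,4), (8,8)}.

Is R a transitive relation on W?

No

Transitive: no — 0 R 1 and 1 R 6, but not 0 R 6.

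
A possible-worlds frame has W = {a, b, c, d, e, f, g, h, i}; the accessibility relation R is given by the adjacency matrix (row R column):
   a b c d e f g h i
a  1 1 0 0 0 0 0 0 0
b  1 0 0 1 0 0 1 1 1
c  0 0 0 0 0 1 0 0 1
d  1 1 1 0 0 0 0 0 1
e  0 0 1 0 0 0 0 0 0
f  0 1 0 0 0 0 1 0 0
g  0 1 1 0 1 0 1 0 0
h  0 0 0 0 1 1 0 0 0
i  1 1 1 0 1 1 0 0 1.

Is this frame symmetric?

Symmetric: no — b R h but not h R b.

No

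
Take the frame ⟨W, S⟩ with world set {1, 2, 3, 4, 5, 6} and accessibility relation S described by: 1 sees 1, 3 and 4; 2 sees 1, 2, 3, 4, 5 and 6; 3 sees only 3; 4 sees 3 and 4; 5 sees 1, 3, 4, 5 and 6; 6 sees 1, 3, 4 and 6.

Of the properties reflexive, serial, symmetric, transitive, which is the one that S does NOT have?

Reflexive: yes — every world is S-related to itself.
Serial: yes — every world has a successor (e.g. 1 S 1).
Symmetric: no — 1 S 3 but not 3 S 1.
Transitive: yes — every two-step S-path is closed by a direct edge.
Only symmetric fails.

symmetric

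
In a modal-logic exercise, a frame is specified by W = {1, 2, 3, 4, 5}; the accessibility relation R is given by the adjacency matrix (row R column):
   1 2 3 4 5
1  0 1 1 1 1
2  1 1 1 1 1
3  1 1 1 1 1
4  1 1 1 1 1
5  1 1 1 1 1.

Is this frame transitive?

No

Transitive: no — 1 R 2 and 2 R 1, but not 1 R 1.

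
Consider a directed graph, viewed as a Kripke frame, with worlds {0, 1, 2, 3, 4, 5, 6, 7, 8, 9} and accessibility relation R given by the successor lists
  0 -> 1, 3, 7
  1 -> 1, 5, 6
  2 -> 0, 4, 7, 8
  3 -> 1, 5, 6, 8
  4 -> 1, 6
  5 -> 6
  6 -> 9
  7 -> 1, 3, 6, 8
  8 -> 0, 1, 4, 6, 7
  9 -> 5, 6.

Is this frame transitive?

No

Transitive: no — 0 R 1 and 1 R 5, but not 0 R 5.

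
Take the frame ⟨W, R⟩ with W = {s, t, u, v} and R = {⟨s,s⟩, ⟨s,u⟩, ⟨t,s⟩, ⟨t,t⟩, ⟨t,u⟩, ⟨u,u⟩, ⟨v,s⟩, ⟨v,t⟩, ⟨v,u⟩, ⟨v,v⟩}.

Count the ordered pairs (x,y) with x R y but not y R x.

Enumerating: (s,u), (t,s), (t,u), (v,s), (v,t), (v,u).

6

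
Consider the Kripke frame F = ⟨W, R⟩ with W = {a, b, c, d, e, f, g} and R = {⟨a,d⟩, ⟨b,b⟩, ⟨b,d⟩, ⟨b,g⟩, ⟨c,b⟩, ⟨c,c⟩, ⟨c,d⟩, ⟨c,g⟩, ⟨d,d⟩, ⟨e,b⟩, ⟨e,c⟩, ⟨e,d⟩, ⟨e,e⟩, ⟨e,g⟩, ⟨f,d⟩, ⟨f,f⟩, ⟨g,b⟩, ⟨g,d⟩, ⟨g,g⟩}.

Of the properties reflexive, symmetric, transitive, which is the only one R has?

transitive

Reflexive: no — a is not related to itself.
Symmetric: no — a R d but not d R a.
Transitive: yes — every two-step R-path is closed by a direct edge.
Only transitive holds.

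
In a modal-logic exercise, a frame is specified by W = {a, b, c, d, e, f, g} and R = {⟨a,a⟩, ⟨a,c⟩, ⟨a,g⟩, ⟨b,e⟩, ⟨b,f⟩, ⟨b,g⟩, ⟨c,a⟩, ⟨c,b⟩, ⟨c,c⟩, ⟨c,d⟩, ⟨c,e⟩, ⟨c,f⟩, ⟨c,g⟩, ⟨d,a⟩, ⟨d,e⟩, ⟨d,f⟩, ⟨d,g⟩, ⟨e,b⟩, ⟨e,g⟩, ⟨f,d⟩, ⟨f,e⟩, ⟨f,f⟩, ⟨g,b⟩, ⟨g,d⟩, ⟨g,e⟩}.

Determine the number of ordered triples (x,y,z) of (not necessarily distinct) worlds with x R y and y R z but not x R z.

Enumerating: (a,c,b), (a,c,d), (a,c,e), (a,c,f), (a,g,b), (a,g,d), (a,g,e), (b,e,b), (b,f,d), (b,g,b), (b,g,d), (d,a,c), … and 18 more.
Total: 30.

30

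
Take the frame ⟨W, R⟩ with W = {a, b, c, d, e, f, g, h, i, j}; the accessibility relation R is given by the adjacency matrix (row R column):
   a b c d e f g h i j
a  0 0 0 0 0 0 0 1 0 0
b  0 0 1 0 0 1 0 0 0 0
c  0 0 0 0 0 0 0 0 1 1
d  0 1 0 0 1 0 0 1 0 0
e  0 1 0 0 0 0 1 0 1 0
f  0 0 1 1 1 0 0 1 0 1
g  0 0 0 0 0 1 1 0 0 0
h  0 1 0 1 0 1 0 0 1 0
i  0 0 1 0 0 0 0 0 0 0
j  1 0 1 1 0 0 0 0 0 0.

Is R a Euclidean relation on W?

No

Euclidean: no — b R c and b R f, but not c R f.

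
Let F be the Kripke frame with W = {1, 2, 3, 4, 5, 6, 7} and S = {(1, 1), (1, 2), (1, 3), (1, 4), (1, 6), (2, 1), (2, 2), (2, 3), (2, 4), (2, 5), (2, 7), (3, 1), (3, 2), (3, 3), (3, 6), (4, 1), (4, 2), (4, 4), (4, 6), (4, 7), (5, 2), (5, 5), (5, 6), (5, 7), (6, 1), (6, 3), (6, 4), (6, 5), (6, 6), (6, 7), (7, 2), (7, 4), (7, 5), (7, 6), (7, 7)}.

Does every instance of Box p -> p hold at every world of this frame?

Yes

Axiom T corresponds to the accessibility relation being reflexive.
Reflexive: yes — every world is S-related to itself.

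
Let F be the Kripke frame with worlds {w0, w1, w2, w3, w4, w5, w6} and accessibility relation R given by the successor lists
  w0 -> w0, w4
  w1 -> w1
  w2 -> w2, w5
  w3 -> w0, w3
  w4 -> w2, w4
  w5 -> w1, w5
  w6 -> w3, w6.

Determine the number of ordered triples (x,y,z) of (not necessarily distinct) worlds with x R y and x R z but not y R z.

Enumerating: (w0,w4,w0), (w2,w5,w2), (w3,w0,w3), (w4,w2,w4), (w5,w1,w5), (w6,w3,w6).

6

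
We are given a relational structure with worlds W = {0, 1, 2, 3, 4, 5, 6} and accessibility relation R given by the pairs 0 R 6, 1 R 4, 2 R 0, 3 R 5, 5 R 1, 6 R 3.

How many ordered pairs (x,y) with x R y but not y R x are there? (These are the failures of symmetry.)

Enumerating: (0,6), (1,4), (2,0), (3,5), (5,1), (6,3).

6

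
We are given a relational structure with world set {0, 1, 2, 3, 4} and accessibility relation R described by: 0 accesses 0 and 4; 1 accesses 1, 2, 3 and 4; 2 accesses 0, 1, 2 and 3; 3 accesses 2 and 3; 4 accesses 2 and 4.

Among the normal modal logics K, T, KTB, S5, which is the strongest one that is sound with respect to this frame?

Reflexive (axiom T): yes — every world is R-related to itself.
Symmetric (axiom B): no — 0 R 4 but not 4 R 0.
Euclidean (axiom 5): no — 1 R 2 and 1 R 4, but not 2 R 4.
So F validates K, T; KTB would additionally require R to be symmetric. The strongest is T.

T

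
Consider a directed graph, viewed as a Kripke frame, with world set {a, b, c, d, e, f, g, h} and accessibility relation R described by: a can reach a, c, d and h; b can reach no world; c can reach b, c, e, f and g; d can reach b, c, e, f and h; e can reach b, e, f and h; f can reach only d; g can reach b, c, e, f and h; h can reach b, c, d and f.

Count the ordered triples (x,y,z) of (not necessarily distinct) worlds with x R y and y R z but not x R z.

Enumerating: (a,c,b), (a,c,e), (a,c,f), (a,c,g), (a,d,b), (a,d,e), (a,d,f), (a,h,b), (a,h,f), (c,e,h), (c,f,d), (c,g,h), … and 18 more.
Total: 30.

30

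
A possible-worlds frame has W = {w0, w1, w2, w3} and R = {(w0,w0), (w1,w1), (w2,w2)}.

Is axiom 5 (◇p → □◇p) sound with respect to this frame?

Axiom 5 corresponds to the accessibility relation being Euclidean.
Euclidean: yes — any two successors of a common world are R-related.

Yes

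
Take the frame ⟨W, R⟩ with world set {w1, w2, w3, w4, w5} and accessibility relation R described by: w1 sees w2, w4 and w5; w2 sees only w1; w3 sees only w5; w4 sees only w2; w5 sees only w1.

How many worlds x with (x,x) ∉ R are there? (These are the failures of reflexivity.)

Enumerating: w1, w2, w3, w4, w5.

5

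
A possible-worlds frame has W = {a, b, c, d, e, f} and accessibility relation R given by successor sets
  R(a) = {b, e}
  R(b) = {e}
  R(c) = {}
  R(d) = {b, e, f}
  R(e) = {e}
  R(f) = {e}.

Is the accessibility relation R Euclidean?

Euclidean: no — a R e and a R b, but not e R b.

No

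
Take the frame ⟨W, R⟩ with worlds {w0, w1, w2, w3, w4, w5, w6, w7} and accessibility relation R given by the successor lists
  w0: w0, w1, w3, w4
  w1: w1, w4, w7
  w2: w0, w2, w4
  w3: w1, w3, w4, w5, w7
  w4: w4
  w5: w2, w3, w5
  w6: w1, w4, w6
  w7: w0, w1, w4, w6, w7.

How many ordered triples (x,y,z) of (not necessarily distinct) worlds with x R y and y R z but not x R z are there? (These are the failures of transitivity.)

Enumerating: (w0,w1,w7), (w0,w3,w5), (w0,w3,w7), (w1,w7,w0), (w1,w7,w6), (w2,w0,w1), (w2,w0,w3), (w3,w5,w2), (w3,w7,w0), (w3,w7,w6), (w5,w2,w0), (w5,w2,w4), (w5,w3,w1), (w5,w3,w4), (w5,w3,w7), (w6,w1,w7), (w7,w0,w3).

17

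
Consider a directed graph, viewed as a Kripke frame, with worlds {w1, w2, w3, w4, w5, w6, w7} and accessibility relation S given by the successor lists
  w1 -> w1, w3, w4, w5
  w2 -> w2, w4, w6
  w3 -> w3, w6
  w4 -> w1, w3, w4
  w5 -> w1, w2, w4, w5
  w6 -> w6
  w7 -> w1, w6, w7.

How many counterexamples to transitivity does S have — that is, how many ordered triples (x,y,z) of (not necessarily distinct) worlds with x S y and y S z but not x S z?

Enumerating: (w1,w3,w6), (w1,w5,w2), (w2,w4,w1), (w2,w4,w3), (w4,w1,w5), (w4,w3,w6), (w5,w1,w3), (w5,w2,w6), (w5,w4,w3), (w7,w1,w3), (w7,w1,w4), (w7,w1,w5).

12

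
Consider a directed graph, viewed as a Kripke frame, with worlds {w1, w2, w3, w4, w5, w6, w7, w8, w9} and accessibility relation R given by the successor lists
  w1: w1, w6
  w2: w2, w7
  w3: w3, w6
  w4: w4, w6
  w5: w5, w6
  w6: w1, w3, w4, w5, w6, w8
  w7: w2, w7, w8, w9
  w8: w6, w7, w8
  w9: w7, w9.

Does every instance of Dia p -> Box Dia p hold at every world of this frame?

No

Axiom 5 corresponds to the accessibility relation being Euclidean.
Euclidean: no — w6 R w1 and w6 R w3, but not w1 R w3.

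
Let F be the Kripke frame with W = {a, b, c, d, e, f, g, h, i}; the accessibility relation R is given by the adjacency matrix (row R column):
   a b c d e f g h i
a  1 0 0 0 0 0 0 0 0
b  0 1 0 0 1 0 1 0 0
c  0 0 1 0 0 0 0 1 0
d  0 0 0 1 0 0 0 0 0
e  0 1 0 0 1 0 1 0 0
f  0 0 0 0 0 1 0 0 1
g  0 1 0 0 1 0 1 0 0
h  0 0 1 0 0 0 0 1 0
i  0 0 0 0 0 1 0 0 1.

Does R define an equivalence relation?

Yes

Reflexive: yes — every world is R-related to itself.
Symmetric: yes — every pair in R has its reverse in R.
Transitive: yes — every two-step R-path is closed by a direct edge.
So R is an equivalence relation.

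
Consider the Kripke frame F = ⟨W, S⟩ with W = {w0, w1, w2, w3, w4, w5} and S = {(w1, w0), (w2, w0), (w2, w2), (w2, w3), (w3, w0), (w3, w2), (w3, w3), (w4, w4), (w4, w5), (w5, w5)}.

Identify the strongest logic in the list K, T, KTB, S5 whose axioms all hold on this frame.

K

Reflexive (axiom T): no — w0 is not related to itself.
Symmetric (axiom B): no — w1 S w0 but not w0 S w1.
Euclidean (axiom 5): no — w2 S w0 and w2 S w3, but not w0 S w3.
So F validates K; T would additionally require S to be reflexive. The strongest is K.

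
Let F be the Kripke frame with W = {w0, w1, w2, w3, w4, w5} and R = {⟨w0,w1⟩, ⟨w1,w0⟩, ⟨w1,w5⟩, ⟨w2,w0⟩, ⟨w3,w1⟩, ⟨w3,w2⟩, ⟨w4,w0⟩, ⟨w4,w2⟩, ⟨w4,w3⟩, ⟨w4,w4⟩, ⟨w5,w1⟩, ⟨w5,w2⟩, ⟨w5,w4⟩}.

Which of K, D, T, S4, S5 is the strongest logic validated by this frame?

Serial (axiom D): yes — every world has a successor (e.g. w0 R w1).
Reflexive (axiom T): no — w0 is not related to itself.
Transitive (axiom 4): no — w0 R w1 and w1 R w5, but not w0 R w5.
Euclidean (axiom 5): no — w1 R w0 and w1 R w5, but not w0 R w5.
So F validates K, D; T would additionally require R to be reflexive. The strongest is D.

D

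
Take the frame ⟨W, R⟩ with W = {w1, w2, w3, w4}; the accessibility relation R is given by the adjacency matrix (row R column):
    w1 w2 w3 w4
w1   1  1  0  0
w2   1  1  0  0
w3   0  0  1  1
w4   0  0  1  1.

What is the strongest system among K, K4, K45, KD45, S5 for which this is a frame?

Transitive (axiom 4): yes — every two-step R-path is closed by a direct edge.
Euclidean (axiom 5): yes — any two successors of a common world are R-related.
Serial (axiom D): yes — every world has a successor (e.g. w1 R w1).
Reflexive (axiom T): yes — every world is R-related to itself.
So F validates K, K4, K45, KD45, S5. The strongest is S5.

S5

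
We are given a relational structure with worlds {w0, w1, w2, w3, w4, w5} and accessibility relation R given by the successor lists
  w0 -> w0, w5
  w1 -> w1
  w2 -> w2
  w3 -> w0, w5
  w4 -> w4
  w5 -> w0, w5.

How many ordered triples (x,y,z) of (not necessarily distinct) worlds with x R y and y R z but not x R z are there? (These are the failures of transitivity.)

0

R is transitive; there are no such tuples.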